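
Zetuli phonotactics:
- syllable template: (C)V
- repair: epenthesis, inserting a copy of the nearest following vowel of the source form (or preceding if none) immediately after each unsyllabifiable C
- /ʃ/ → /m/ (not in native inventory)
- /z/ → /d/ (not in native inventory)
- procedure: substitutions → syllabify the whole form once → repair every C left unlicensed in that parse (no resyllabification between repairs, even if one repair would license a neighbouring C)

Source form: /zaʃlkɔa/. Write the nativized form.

Substitution: /z/ → /d/, /ʃ/ → /m/, giving /damlkɔa/.
Syllabifying with onset maximization leaves /m/, /l/ stranded (no codas are permitted; onsets are limited to one consonant).
Epenthesis after each stranded consonant: /m/ → /mɔ/, /l/ → /lɔ/.

damɔlɔkɔa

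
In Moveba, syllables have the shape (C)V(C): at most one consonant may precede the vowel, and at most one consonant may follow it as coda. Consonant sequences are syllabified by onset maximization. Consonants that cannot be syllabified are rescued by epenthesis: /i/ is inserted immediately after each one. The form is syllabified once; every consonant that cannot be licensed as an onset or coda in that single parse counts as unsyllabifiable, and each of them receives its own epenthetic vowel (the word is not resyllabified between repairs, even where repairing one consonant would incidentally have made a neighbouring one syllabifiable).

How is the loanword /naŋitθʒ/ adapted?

Under (C)V(C), the unsyllabifiable consonants are /θ/, /ʒ/ (at most one coda consonant is licensed; onsets are limited to one consonant).
Inserting the epenthetic vowel yields /θ/ → /θi/, /ʒ/ → /ʒi/.

naŋitθiʒi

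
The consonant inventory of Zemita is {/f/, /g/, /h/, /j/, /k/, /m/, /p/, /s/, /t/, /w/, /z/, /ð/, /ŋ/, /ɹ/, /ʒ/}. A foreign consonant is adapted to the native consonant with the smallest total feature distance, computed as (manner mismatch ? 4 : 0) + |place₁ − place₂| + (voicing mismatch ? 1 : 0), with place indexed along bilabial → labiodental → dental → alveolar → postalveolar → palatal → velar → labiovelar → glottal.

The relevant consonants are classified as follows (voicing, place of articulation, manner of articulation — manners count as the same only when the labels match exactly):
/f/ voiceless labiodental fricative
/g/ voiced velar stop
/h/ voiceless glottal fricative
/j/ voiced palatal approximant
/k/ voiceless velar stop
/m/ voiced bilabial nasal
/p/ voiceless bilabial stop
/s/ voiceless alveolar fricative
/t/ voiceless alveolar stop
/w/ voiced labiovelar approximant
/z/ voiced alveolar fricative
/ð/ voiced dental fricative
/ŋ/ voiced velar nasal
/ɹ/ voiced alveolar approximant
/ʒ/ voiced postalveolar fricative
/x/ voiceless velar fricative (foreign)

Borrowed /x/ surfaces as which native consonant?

/h/ is closest: same manner (fricative), place distance 2 (velar→glottal), same voicing; total 2. Next closest is /s/ at distance 3.

h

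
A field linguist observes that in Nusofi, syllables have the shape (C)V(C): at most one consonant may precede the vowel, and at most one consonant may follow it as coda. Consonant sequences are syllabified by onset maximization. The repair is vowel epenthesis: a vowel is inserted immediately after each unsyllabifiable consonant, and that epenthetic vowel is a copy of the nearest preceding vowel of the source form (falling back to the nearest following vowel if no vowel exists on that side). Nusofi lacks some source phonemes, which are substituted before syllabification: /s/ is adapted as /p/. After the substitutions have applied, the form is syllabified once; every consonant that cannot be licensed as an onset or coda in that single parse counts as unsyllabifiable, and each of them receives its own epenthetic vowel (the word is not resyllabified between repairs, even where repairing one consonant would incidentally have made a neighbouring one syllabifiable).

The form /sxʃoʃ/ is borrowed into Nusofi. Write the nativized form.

poxoʃoʃ

Substitution: /s/ → /p/, giving /pxʃoʃ/.
Under (C)V(C), the unsyllabifiable consonants are /p/, /x/ (at most one coda consonant is licensed; onsets are limited to one consonant).
Epenthesis after each stranded consonant: /p/ → /po/, /x/ → /xo/.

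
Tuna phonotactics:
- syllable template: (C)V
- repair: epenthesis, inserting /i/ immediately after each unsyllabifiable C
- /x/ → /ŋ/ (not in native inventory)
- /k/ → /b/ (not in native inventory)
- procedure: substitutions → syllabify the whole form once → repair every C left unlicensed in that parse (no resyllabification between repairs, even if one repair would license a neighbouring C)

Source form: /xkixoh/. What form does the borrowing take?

ŋibiŋohi

Substitution: /x/ → /ŋ/, /k/ → /b/, giving /ŋbiŋoh/.
Under (C)V, the unsyllabifiable consonants are /ŋ/, /h/ (no codas are permitted; onsets are limited to one consonant).
Inserting the epenthetic vowel yields /ŋ/ → /ŋi/, /h/ → /hi/.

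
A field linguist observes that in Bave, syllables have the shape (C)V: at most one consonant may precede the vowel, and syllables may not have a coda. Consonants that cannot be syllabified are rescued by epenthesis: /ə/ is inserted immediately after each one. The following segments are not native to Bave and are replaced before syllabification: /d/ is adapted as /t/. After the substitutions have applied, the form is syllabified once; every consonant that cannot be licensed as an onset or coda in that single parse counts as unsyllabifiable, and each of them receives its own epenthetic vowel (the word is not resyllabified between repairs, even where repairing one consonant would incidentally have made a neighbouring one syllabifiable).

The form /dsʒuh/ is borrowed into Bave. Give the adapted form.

Substitution: /d/ → /t/, giving /tsʒuh/.
Syllabifying with onset maximization leaves /t/, /s/, /h/ stranded (no codas are permitted; onsets are limited to one consonant).
Epenthesis after each stranded consonant: /t/ → /tə/, /s/ → /sə/, /h/ → /hə/.

təsəʒuhə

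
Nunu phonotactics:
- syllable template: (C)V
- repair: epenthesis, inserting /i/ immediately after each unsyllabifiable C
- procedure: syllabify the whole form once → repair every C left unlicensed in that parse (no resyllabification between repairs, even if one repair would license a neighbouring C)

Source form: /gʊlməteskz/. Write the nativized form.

gʊlimətesikizi

The consonants /l/, /s/, /k/, /z/ cannot be parsed into a legal (C)V syllable (no codas are permitted; onsets are limited to one consonant).
Epenthesis after each stranded consonant: /l/ → /li/, /s/ → /si/, /k/ → /ki/, /z/ → /zi/.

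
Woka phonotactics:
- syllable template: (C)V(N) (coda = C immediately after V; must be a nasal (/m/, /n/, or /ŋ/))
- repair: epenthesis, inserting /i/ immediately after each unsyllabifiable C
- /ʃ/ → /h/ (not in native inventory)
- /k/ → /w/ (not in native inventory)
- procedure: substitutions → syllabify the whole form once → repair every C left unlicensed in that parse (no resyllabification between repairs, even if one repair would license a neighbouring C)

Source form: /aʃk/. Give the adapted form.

Substitution: /ʃ/ → /h/, /k/ → /w/, giving /ahw/.
The consonants /h/, /w/ cannot be parsed into a legal (C)V(N) syllable (only a nasal (/m/, /n/, or /ŋ/) is licensed in coda position; onsets are limited to one consonant).
Epenthesis after each stranded consonant: /h/ → /hi/, /w/ → /wi/.

ahiwi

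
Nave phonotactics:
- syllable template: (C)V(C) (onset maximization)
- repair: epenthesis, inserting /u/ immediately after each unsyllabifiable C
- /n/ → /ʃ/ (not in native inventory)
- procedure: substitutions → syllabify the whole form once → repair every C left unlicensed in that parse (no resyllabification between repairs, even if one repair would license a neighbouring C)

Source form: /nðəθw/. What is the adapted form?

Substitution: /n/ → /ʃ/, giving /ʃðəθw/.
Syllabifying with onset maximization leaves /ʃ/, /w/ stranded (at most one coda consonant is licensed; onsets are limited to one consonant).
Inserting the epenthetic vowel yields /ʃ/ → /ʃu/, /w/ → /wu/.

ʃuðəθwu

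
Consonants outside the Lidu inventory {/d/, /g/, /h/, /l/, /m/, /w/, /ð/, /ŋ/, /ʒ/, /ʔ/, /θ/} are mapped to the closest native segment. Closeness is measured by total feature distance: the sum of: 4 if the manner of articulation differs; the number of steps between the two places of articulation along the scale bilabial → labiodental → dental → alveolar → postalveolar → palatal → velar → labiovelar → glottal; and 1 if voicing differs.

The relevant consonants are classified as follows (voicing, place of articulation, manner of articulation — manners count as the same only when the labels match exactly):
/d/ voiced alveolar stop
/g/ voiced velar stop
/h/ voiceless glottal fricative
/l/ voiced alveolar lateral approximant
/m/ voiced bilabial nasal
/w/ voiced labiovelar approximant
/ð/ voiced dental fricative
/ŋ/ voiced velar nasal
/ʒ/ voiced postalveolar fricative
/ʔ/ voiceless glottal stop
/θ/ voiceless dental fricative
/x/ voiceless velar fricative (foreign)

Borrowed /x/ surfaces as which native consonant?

/h/ is closest: same manner (fricative), place distance 2 (velar→glottal), same voicing; total 2. Next closest is /ʒ/ at distance 3.

h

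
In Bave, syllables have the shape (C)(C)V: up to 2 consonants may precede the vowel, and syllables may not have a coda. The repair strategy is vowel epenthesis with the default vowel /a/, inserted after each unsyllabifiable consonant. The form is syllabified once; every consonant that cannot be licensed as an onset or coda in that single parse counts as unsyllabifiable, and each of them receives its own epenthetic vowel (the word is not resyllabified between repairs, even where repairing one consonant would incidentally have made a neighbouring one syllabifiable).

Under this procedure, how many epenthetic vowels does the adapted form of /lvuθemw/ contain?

The unsyllabifiable consonants are /m/, /w/; each receives one epenthetic vowel.

2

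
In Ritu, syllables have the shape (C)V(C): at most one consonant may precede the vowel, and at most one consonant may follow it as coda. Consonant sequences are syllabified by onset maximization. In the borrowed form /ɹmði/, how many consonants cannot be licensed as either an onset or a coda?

2

The consonants /ɹ/, /m/ cannot be parsed into a legal (C)V(C) syllable (at most one coda consonant is licensed; onsets are limited to one consonant).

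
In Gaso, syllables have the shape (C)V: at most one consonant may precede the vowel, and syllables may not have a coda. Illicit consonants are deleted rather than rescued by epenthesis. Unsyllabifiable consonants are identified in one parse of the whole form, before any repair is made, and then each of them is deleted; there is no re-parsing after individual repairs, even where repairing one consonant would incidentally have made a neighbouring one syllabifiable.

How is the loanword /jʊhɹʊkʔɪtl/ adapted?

jʊɹʊʔɪ

Syllabifying with onset maximization leaves /h/, /k/, /t/, /l/ stranded (no codas are permitted; onsets are limited to one consonant).
Deletion applies to /h/, /k/, /t/, /l/.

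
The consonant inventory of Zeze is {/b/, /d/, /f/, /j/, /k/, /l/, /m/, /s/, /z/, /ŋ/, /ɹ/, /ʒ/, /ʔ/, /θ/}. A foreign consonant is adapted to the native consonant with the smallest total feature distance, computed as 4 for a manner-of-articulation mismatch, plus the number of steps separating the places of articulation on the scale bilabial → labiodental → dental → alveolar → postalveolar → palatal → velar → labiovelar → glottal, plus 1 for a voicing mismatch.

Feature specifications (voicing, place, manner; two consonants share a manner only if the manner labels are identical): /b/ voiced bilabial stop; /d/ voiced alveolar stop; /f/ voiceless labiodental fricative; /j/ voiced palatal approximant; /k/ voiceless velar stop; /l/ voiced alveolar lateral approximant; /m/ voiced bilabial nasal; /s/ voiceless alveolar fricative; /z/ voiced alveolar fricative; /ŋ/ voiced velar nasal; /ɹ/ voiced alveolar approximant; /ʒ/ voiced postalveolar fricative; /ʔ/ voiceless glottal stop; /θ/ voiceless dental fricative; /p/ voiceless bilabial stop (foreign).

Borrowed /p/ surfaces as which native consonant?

b

/b/ is closest: same manner (stop), place distance 0 (bilabial→bilabial), voicing differs (+1); total 1. Next closest is /d/ at distance 4.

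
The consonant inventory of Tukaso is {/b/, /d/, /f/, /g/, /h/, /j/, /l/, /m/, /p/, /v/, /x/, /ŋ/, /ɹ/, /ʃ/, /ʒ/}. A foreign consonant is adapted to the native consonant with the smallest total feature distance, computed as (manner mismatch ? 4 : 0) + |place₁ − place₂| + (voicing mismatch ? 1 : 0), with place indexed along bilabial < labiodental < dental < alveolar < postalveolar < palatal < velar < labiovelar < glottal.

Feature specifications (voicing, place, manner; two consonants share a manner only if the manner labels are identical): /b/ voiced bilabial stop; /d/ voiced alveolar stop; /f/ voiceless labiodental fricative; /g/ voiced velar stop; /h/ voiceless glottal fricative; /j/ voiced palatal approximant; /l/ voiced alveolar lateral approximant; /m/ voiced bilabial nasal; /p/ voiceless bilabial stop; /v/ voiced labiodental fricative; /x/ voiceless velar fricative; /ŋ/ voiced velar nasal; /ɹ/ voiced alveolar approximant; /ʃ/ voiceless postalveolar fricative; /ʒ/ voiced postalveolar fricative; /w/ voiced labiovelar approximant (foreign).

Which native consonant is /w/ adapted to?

j

/j/ is closest: same manner (approximant), place distance 2 (labiovelar→palatal), same voicing; total 2. Next closest is /ɹ/ at distance 4.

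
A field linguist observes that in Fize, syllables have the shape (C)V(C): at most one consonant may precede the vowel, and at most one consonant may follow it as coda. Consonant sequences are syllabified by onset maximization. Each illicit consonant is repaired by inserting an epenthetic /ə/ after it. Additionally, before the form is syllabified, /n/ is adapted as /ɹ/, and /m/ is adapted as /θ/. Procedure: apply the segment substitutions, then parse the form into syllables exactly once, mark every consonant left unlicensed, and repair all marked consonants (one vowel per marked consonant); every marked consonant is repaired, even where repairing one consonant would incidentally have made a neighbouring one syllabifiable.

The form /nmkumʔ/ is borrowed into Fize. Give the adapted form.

Substitution: /n/ → /ɹ/, /m/ → /θ/, giving /ɹθkuθʔ/.
Under (C)V(C), the unsyllabifiable consonants are /ɹ/, /θ/, /ʔ/ (at most one coda consonant is licensed; onsets are limited to one consonant).
Each unlicensed consonant becomes the onset of a new syllable: /ɹ/ → /ɹə/, /θ/ → /θə/, /ʔ/ → /ʔə/.

ɹəθəkuθʔə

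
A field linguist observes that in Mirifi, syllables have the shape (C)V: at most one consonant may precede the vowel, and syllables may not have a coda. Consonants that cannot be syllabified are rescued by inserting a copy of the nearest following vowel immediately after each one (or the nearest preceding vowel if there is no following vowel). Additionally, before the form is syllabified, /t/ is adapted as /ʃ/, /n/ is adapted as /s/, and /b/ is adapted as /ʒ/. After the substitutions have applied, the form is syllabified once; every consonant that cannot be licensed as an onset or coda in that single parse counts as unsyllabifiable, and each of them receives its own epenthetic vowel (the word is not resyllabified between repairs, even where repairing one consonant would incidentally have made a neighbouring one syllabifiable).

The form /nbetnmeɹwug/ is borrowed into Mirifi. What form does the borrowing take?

seʒeʃesemeɹuwugu

Substitution: /n/ → /s/, /b/ → /ʒ/, /t/ → /ʃ/, giving /sʒeʃsmeɹwug/.
The consonants /s/, /ʃ/, /s/, /ɹ/, /g/ cannot be parsed into a legal (C)V syllable (no codas are permitted; onsets are limited to one consonant).
Epenthesis after each stranded consonant: /s/ → /se/, /ʃ/ → /ʃe/, /s/ → /se/, /ɹ/ → /ɹu/, /g/ → /gu/.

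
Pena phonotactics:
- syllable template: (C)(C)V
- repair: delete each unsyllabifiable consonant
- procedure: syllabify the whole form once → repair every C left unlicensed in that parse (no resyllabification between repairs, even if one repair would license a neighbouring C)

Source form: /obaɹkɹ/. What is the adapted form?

oba

The consonants /ɹ/, /k/, /ɹ/ cannot be parsed into a legal (C)(C)V syllable (no codas are permitted; onsets may contain at most 2 consonants).
Each unlicensed consonant is deleted: /ɹ/, /k/, /ɹ/.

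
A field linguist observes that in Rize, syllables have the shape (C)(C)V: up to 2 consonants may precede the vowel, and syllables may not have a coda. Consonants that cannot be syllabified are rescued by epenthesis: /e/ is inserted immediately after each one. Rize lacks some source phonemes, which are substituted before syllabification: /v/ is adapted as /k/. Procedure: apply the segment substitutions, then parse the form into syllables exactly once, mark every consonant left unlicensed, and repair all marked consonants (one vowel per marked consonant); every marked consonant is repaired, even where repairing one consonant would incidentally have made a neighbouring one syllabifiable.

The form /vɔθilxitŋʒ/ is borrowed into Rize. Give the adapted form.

kɔθilxiteŋeʒe

Substitution: /v/ → /k/, giving /kɔθilxitŋʒ/.
The consonants /t/, /ŋ/, /ʒ/ cannot be parsed into a legal (C)(C)V syllable (no codas are permitted; onsets may contain at most 2 consonants).
Each unlicensed consonant becomes the onset of a new syllable: /t/ → /te/, /ŋ/ → /ŋe/, /ʒ/ → /ʒe/.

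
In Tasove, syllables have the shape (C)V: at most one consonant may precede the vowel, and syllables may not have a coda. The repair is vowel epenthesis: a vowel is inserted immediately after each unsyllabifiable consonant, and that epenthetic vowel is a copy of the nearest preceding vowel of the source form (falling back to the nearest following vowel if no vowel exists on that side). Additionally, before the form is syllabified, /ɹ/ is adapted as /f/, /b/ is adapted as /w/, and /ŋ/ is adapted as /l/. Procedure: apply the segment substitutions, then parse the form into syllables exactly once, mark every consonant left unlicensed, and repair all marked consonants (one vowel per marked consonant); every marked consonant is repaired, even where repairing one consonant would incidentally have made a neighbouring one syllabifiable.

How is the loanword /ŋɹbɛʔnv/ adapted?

Substitution: /ŋ/ → /l/, /ɹ/ → /f/, /b/ → /w/, giving /lfwɛʔnv/.
Syllabifying with onset maximization leaves /l/, /f/, /ʔ/, /n/, /v/ stranded (no codas are permitted; onsets are limited to one consonant).
Inserting the epenthetic vowel yields /l/ → /lɛ/, /f/ → /fɛ/, /ʔ/ → /ʔɛ/, /n/ → /nɛ/, /v/ → /vɛ/.

lɛfɛwɛʔɛnɛvɛ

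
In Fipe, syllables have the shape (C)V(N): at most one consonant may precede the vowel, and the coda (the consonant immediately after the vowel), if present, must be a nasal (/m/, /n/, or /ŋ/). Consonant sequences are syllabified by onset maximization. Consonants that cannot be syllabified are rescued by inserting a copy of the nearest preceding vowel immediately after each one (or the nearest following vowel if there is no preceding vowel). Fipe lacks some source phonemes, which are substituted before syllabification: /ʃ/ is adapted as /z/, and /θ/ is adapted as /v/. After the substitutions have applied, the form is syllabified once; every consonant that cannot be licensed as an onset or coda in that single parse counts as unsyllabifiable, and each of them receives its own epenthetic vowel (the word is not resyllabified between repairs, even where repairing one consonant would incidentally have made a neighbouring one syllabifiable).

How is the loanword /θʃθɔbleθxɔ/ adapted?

Substitution: /θ/ → /v/, /ʃ/ → /z/, giving /vzvɔblevxɔ/.
Under (C)V(N), the unsyllabifiable consonants are /v/, /z/, /b/, /v/ (only a nasal (/m/, /n/, or /ŋ/) is licensed in coda position; onsets are limited to one consonant).
Inserting the epenthetic vowel yields /v/ → /vɔ/, /z/ → /zɔ/, /b/ → /bɔ/, /v/ → /ve/.

vɔzɔvɔbɔlevexɔ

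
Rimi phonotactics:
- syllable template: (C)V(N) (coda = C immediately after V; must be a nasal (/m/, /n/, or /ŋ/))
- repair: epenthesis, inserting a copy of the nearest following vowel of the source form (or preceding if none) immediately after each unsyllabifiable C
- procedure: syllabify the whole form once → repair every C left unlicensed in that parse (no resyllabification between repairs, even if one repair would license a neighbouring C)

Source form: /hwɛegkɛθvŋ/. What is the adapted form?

Syllabifying with onset maximization leaves /h/, /g/, /θ/, /v/, /ŋ/ stranded (only a nasal (/m/, /n/, or /ŋ/) is licensed in coda position; onsets are limited to one consonant).
Each unlicensed consonant becomes the onset of a new syllable: /h/ → /hɛ/, /g/ → /gɛ/, /θ/ → /θɛ/, /v/ → /vɛ/, /ŋ/ → /ŋɛ/.

hɛwɛegɛkɛθɛvɛŋɛ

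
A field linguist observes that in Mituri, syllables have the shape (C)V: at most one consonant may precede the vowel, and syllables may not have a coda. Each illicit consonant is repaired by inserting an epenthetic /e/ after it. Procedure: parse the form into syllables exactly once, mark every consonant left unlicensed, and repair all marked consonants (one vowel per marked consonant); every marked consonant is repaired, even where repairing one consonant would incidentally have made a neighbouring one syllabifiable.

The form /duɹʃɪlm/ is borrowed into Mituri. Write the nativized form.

duɹeʃɪleme

Under (C)V, the unsyllabifiable consonants are /ɹ/, /l/, /m/ (no codas are permitted; onsets are limited to one consonant).
Epenthesis after each stranded consonant: /ɹ/ → /ɹe/, /l/ → /le/, /m/ → /me/.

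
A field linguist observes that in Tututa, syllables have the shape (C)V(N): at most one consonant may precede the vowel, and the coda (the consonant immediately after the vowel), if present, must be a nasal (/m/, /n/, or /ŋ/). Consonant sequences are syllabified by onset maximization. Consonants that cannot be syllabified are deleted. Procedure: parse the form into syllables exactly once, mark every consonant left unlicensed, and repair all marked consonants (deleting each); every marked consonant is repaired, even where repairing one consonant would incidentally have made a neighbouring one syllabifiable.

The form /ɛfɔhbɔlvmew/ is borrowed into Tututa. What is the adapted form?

Under (C)V(N), the unsyllabifiable consonants are /h/, /l/, /v/, /w/ (only a nasal (/m/, /n/, or /ŋ/) is licensed in coda position; onsets are limited to one consonant).
Each unlicensed consonant is deleted: /h/, /l/, /v/, /w/.

ɛfɔbɔme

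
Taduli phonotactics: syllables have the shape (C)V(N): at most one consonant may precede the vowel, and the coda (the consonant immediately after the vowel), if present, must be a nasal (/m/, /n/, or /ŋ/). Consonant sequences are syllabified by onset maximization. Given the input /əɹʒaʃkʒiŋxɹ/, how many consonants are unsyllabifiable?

The consonants /ɹ/, /ʃ/, /k/, /x/, /ɹ/ cannot be parsed into a legal (C)V(N) syllable (only a nasal (/m/, /n/, or /ŋ/) is licensed in coda position; onsets are limited to one consonant).

5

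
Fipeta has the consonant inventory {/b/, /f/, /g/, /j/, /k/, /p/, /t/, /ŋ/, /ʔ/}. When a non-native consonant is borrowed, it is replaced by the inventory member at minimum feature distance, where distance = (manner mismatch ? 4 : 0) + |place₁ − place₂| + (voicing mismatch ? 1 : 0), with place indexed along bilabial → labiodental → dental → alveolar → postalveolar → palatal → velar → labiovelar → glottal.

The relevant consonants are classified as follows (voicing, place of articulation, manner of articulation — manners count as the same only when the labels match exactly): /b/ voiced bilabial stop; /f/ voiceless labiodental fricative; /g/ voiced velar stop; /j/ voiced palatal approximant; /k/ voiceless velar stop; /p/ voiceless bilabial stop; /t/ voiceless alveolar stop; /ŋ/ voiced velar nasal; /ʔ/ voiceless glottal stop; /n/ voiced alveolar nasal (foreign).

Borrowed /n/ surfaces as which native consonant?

ŋ

/ŋ/ is closest: same manner (nasal), place distance 3 (alveolar→velar), same voicing; total 3. Next closest is /t/ at distance 5.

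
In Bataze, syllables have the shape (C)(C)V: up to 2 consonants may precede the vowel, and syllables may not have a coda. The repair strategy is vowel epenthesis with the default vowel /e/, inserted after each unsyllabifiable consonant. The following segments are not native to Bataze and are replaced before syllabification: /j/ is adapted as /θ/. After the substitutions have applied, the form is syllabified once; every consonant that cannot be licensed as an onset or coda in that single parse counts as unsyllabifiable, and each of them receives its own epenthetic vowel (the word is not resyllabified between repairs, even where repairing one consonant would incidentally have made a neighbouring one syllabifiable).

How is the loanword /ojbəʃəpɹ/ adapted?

oθbəʃəpeɹe

Substitution: /j/ → /θ/, giving /oθbəʃəpɹ/.
Under (C)(C)V, the unsyllabifiable consonants are /p/, /ɹ/ (no codas are permitted; onsets may contain at most 2 consonants).
Inserting the epenthetic vowel yields /p/ → /pe/, /ɹ/ → /ɹe/.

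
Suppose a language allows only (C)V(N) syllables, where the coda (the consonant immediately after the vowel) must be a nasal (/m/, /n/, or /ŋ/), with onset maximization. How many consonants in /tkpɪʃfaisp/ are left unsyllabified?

5

The consonants /t/, /k/, /ʃ/, /s/, /p/ cannot be parsed into a legal (C)V(N) syllable (only a nasal (/m/, /n/, or /ŋ/) is licensed in coda position; onsets are limited to one consonant).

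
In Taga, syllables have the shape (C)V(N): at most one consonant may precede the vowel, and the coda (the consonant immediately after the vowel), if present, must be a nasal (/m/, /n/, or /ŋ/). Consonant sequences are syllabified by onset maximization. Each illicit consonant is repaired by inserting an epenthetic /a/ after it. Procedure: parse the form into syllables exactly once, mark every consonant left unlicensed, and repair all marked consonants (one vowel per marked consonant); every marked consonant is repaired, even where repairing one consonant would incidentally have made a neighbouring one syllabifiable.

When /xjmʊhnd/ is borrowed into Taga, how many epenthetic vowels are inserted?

The unsyllabifiable consonants are /x/, /j/, /h/, /n/, /d/; each receives one epenthetic vowel.

5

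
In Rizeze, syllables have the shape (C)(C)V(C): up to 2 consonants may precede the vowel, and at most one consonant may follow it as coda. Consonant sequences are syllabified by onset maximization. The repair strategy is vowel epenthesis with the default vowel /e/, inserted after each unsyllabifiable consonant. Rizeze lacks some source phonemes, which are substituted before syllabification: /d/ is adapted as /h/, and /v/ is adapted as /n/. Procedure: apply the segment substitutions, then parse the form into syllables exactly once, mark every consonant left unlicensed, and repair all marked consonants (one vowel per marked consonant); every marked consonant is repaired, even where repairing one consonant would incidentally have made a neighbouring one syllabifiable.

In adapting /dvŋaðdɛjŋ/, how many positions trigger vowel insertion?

2

After substitution the input is /hnŋaðhɛjŋ/.
The unsyllabifiable consonants are /h/, /ŋ/; each receives one epenthetic vowel.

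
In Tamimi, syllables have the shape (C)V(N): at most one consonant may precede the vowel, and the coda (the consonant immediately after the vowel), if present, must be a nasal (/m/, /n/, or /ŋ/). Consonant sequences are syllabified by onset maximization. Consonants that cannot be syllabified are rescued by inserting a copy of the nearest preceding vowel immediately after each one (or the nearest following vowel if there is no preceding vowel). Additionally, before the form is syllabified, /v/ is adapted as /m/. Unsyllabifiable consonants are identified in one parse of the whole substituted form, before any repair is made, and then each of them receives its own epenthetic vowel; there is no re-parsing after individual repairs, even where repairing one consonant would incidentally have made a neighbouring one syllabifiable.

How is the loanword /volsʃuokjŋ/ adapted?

Substitution: /v/ → /m/, giving /molsʃuokjŋ/.
Syllabifying with onset maximization leaves /l/, /s/, /k/, /j/, /ŋ/ stranded (only a nasal (/m/, /n/, or /ŋ/) is licensed in coda position; onsets are limited to one consonant).
Epenthesis after each stranded consonant: /l/ → /lo/, /s/ → /so/, /k/ → /ko/, /j/ → /jo/, /ŋ/ → /ŋo/.

molosoʃuokojoŋo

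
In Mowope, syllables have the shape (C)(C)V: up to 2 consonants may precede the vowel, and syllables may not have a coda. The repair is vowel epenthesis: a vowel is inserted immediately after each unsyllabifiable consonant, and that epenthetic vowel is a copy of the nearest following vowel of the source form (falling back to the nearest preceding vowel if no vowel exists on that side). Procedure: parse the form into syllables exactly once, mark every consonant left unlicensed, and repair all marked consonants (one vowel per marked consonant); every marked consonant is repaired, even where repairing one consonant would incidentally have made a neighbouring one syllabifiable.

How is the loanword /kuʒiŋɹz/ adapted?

kuʒiŋiɹizi

Under (C)(C)V, the unsyllabifiable consonants are /ŋ/, /ɹ/, /z/ (no codas are permitted; onsets may contain at most 2 consonants).
Epenthesis after each stranded consonant: /ŋ/ → /ŋi/, /ɹ/ → /ɹi/, /z/ → /zi/.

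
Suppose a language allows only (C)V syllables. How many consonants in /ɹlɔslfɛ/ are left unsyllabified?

3

Syllabifying with onset maximization leaves /ɹ/, /s/, /l/ stranded (no codas are permitted; onsets are limited to one consonant).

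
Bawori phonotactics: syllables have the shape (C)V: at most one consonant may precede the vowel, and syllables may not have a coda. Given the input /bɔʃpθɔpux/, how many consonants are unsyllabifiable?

The consonants /ʃ/, /p/, /x/ cannot be parsed into a legal (C)V syllable (no codas are permitted; onsets are limited to one consonant).

3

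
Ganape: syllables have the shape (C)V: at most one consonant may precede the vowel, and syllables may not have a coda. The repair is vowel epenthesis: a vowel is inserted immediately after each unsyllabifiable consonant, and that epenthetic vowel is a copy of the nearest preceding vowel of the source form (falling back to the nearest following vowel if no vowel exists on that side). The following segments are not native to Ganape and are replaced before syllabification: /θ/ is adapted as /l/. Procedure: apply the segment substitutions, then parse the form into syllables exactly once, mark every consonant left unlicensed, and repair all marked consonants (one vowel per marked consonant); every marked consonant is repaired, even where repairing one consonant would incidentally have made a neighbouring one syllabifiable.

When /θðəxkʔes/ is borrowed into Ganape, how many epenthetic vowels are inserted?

After substitution the input is /lðəxkʔes/.
The unsyllabifiable consonants are /l/, /x/, /k/, /s/; each receives one epenthetic vowel.

4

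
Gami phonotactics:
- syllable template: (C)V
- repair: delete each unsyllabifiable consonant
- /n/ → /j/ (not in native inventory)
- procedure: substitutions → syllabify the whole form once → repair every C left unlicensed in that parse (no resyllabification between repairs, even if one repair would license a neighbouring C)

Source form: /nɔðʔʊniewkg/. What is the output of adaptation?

jɔʔʊjie

Substitution: /n/ → /j/, giving /jɔðʔʊjiewkg/.
Under (C)V, the unsyllabifiable consonants are /ð/, /w/, /k/, /g/ (no codas are permitted; onsets are limited to one consonant).
Each unlicensed consonant is deleted: /ð/, /w/, /k/, /g/.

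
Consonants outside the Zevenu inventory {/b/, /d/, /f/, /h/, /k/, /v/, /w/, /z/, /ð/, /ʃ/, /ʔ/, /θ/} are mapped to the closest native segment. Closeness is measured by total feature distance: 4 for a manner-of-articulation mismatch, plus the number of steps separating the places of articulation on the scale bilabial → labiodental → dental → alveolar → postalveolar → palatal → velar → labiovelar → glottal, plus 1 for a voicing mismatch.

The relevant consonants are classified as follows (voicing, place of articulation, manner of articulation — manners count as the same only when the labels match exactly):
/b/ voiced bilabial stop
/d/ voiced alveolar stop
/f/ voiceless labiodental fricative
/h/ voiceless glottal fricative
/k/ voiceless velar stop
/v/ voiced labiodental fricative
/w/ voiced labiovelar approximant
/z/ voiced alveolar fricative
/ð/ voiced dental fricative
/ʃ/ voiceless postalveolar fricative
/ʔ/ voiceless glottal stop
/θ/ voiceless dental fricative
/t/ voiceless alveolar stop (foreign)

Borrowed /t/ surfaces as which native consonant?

/d/ is closest: same manner (stop), place distance 0 (alveolar→alveolar), voicing differs (+1); total 1. Next closest is /k/ at distance 3.

d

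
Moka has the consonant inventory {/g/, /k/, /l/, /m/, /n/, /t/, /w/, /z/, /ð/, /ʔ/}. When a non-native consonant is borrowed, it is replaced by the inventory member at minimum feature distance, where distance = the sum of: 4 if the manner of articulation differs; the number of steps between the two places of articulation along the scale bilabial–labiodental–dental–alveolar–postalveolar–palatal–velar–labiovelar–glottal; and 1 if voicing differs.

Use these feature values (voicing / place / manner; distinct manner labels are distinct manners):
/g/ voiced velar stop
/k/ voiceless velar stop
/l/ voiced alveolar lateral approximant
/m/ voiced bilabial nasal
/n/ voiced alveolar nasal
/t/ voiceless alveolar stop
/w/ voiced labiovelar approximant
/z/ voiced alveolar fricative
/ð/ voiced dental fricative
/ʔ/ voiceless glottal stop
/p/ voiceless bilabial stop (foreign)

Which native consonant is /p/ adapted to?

t

/t/ is closest: same manner (stop), place distance 3 (bilabial→alveolar), same voicing; total 3. Next closest is /m/ at distance 5.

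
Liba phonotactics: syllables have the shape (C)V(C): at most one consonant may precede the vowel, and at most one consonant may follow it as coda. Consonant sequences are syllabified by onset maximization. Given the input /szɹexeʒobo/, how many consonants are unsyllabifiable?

The consonants /s/, /z/ cannot be parsed into a legal (C)V(C) syllable (at most one coda consonant is licensed; onsets are limited to one consonant).

2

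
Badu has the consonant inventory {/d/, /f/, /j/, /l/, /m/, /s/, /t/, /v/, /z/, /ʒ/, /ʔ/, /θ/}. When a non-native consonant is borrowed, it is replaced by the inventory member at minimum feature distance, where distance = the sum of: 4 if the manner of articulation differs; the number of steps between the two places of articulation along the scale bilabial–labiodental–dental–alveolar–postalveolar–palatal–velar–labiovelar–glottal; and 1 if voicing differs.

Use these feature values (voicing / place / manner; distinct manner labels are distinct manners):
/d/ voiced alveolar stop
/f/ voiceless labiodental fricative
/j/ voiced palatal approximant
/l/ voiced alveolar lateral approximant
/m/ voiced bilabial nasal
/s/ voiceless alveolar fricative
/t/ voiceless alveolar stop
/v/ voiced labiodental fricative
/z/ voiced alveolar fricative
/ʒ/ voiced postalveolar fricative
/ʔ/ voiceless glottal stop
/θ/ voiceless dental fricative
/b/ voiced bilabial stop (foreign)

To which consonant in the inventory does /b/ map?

/d/ is closest: same manner (stop), place distance 3 (bilabial→alveolar), same voicing; total 3. Next closest is /m/ at distance 4.

d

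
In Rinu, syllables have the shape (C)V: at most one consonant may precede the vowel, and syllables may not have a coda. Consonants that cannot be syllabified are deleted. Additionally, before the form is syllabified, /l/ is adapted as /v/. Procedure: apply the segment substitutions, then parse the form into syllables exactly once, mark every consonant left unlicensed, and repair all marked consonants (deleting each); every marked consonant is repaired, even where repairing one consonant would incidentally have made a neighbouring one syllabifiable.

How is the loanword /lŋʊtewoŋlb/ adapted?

Substitution: /l/ → /v/, giving /vŋʊtewoŋvb/.
Syllabifying with onset maximization leaves /v/, /ŋ/, /v/, /b/ stranded (no codas are permitted; onsets are limited to one consonant).
Deletion applies to /v/, /ŋ/, /v/, /b/.

ŋʊtewo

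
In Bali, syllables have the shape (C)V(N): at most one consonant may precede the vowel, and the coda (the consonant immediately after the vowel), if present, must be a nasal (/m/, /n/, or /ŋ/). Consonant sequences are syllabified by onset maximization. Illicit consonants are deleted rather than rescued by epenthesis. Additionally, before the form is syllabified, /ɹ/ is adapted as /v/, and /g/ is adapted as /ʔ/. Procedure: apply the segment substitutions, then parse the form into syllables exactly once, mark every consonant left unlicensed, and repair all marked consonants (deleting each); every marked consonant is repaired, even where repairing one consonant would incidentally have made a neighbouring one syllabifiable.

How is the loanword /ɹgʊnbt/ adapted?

ʔʊn

Substitution: /ɹ/ → /v/, /g/ → /ʔ/, giving /vʔʊnbt/.
The consonants /v/, /b/, /t/ cannot be parsed into a legal (C)V(N) syllable (only a nasal (/m/, /n/, or /ŋ/) is licensed in coda position; onsets are limited to one consonant).
Deletion applies to /v/, /b/, /t/.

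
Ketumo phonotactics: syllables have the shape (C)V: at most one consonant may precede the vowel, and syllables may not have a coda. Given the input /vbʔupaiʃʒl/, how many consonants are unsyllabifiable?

5

Syllabifying with onset maximization leaves /v/, /b/, /ʃ/, /ʒ/, /l/ stranded (no codas are permitted; onsets are limited to one consonant).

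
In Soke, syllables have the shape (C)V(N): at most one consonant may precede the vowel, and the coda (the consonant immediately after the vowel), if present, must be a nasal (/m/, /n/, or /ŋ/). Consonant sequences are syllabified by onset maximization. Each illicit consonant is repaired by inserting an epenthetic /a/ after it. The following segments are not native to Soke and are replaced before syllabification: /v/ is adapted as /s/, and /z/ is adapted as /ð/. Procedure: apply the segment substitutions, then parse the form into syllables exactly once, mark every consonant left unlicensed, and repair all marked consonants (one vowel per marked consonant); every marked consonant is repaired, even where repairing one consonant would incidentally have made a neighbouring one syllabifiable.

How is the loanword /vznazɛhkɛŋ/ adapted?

saðanaðɛhakɛŋ

Substitution: /v/ → /s/, /z/ → /ð/, giving /sðnaðɛhkɛŋ/.
The consonants /s/, /ð/, /h/ cannot be parsed into a legal (C)V(N) syllable (only a nasal (/m/, /n/, or /ŋ/) is licensed in coda position; onsets are limited to one consonant).
Inserting the epenthetic vowel yields /s/ → /sa/, /ð/ → /ða/, /h/ → /ha/.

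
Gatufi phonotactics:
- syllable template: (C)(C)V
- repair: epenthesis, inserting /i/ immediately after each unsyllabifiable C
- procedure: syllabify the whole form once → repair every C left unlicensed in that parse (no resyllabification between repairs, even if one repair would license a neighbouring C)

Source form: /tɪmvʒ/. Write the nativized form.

tɪmiviʒi

The consonants /m/, /v/, /ʒ/ cannot be parsed into a legal (C)(C)V syllable (no codas are permitted; onsets may contain at most 2 consonants).
Each unlicensed consonant becomes the onset of a new syllable: /m/ → /mi/, /v/ → /vi/, /ʒ/ → /ʒi/.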